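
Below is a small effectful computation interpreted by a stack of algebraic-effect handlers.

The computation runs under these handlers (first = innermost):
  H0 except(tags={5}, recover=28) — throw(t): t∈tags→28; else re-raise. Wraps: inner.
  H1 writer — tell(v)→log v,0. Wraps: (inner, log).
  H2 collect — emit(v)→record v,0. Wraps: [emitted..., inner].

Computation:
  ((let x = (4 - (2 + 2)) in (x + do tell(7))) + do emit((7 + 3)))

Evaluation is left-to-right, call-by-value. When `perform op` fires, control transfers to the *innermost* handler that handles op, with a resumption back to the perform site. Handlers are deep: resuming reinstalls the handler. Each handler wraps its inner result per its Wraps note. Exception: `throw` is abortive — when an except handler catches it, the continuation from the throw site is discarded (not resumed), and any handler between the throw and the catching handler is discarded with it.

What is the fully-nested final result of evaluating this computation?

Answer: [10, (0, (7))]

Working:
tell(7) @ H1 ⇒ log+=7
emit(10) @ H2 ⇒ out+=10
H0 returns 0
H1 returns (0, (7))
H2 returns [10, (0, (7))]
= [10, (0, (7))]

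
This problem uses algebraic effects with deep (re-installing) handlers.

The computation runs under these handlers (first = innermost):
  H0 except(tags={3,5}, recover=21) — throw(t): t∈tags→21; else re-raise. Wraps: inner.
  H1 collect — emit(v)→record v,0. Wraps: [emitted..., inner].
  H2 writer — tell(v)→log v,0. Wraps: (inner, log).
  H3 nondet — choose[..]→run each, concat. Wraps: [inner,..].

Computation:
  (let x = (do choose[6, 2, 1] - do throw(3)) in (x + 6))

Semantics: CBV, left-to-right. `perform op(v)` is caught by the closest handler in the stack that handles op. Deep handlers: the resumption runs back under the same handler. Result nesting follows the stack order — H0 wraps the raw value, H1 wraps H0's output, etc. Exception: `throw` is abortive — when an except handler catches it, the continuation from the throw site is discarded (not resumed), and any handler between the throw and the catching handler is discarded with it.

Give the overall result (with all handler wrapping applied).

Evaluation trace:
choose[6, 2, 1] @ H3
  branch[0] choose=6:
    throw(3) @ H0 caught ⇒ 21
    H1 returns [21]
    H2 returns ([21], ())
    H3 returns [([21], ())]
  branch[1] choose=2:
    throw(3) @ H0 caught ⇒ 21
    H1 returns [21]
    H2 returns ([21], ())
    H3 returns [([21], ())]
  branch[2] choose=1:
    throw(3) @ H0 caught ⇒ 21
    H1 returns [21]
    H2 returns ([21], ())
    H3 returns [([21], ())]
= [([21], ()), ([21], ()), ([21], ())]

Answer: [([21], ()), ([21], ()), ([21], ())]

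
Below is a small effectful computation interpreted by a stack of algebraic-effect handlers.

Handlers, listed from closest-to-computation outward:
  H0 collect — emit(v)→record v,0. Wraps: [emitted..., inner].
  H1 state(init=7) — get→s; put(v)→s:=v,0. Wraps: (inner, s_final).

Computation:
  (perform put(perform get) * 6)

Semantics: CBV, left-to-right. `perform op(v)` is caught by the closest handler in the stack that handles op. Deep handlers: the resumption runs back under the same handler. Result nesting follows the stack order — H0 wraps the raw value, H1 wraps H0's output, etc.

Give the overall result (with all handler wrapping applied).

Step-by-step:
get @ H1 ⇒ 7
put(7) @ H1 ⇒ s:=7
H0 returns [0]
H1 returns ([0], 7)
= ([0], 7)

Answer: ([0], 7)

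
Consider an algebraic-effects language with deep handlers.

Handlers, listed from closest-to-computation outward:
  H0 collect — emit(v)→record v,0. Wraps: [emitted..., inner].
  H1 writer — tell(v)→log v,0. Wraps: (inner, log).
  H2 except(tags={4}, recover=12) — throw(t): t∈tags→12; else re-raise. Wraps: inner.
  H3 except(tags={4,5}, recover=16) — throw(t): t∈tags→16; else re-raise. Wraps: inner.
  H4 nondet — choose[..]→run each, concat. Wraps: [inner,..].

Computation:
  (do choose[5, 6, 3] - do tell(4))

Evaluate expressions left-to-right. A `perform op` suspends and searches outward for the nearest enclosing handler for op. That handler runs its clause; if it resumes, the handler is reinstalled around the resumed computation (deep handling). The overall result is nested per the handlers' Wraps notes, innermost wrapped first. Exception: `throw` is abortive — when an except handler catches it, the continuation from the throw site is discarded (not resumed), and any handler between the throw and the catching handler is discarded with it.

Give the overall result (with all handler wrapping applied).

Answer: [([5], (4)), ([6], (4)), ([3], (4))]

Evaluation trace:
choose[5, 6, 3] @ H4
  branch[0] choose=5:
    tell(4) @ H1 ⇒ log+=4
    H0 returns [5]
    H1 returns ([5], (4))
    H2 returns ([5], (4))
    H3 returns ([5], (4))
    H4 returns [([5], (4))]
  branch[1] choose=6:
    tell(4) @ H1 ⇒ log+=4
    H0 returns [6]
    H1 returns ([6], (4))
    H2 returns ([6], (4))
    H3 returns ([6], (4))
    H4 returns [([6], (4))]
  branch[2] choose=3:
    tell(4) @ H1 ⇒ log+=4
    H0 returns [3]
    H1 returns ([3], (4))
    H2 returns ([3], (4))
    H3 returns ([3], (4))
    H4 returns [([3], (4))]
= [([5], (4)), ([6], (4)), ([3], (4))]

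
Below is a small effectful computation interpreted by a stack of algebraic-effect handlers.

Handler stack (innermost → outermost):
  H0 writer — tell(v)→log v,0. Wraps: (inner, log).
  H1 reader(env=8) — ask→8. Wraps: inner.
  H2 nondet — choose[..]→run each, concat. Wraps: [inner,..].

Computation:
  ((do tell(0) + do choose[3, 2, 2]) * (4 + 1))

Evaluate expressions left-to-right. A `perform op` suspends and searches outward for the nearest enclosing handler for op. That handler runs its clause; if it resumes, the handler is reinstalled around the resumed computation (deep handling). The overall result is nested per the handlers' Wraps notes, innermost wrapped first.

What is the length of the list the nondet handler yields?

Evaluation trace:
tell(0) @ H0 ⇒ log+=0
choose[3, 2, 2] @ H2
  branch[0] choose=3:
    H0 returns (15, (0))
    H1 returns (15, (0))
    H2 returns [(15, (0))]
  branch[1] choose=2:
    H0 returns (10, (0))
    H1 returns (10, (0))
    H2 returns [(10, (0))]
  branch[2] choose=2:
    H0 returns (10, (0))
    H1 returns (10, (0))
    H2 returns [(10, (0))]
= [(15, (0)), (10, (0)), (10, (0))]

Answer: 3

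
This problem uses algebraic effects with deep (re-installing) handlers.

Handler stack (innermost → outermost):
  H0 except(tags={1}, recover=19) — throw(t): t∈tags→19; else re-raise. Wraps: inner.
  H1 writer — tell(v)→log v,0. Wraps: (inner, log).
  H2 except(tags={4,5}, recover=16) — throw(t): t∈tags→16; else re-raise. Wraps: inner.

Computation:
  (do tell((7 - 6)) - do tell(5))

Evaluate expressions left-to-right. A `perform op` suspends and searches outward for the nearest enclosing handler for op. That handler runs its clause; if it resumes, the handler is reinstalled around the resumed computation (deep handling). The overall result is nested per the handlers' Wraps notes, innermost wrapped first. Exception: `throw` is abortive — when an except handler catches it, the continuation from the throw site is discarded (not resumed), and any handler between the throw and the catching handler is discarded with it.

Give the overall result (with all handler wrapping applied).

Answer: (0, (1, 5))

Working:
tell(1) @ H1 ⇒ log+=1
tell(5) @ H1 ⇒ log+=5
H0 returns 0
H1 returns (0, (1, 5))
H2 returns (0, (1, 5))
= (0, (1, 5))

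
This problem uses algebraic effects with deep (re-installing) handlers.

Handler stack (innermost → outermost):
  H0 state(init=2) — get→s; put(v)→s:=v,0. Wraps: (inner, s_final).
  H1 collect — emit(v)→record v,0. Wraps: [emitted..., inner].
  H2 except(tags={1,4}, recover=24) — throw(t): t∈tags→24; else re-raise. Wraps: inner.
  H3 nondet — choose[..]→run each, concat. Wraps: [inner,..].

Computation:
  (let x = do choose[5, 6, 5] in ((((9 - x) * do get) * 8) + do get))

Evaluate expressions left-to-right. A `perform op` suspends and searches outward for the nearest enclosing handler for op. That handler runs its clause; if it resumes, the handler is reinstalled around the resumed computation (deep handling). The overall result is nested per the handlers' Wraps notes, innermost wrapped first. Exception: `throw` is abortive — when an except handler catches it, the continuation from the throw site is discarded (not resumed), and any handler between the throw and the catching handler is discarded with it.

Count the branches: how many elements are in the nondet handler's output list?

Evaluation trace:
choose[5, 6, 5] @ H3
  branch[0] choose=5:
    get @ H0 ⇒ 2
    get @ H0 ⇒ 2
    H0 returns (66, 2)
    H1 returns [(66, 2)]
    H2 returns [(66, 2)]
    H3 returns [[(66, 2)]]
  branch[1] choose=6:
    get @ H0 ⇒ 2
    get @ H0 ⇒ 2
    H0 returns (50, 2)
    H1 returns [(50, 2)]
    H2 returns [(50, 2)]
    H3 returns [[(50, 2)]]
  branch[2] choose=5:
    get @ H0 ⇒ 2
    get @ H0 ⇒ 2
    H0 returns (66, 2)
    H1 returns [(66, 2)]
    H2 returns [(66, 2)]
    H3 returns [[(66, 2)]]
= [[(66, 2)], [(50, 2)], [(66, 2)]]

Answer: 3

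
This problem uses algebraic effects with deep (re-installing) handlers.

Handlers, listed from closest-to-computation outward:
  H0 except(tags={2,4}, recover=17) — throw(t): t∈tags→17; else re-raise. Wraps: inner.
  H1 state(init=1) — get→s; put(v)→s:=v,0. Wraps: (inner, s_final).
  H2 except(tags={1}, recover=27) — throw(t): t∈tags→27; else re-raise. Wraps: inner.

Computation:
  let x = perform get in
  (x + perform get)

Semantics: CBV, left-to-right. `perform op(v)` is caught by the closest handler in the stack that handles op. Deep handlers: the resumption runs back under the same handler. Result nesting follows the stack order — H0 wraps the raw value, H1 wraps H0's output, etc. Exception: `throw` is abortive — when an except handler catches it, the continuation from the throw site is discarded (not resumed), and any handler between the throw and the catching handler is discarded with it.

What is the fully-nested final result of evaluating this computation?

Answer: (2, 1)

Step-by-step:
get @ H1 ⇒ 1
get @ H1 ⇒ 1
H0 returns 2
H1 returns (2, 1)
H2 returns (2, 1)
= (2, 1)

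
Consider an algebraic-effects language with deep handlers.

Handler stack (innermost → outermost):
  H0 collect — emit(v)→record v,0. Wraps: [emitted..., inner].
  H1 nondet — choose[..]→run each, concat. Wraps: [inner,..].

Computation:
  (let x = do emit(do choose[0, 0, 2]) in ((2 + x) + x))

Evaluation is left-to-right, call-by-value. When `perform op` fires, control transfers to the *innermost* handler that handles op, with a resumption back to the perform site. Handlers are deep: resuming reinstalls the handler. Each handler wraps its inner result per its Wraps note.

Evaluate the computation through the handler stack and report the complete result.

Working:
choose[0, 0, 2] @ H1
  branch[0] choose=0:
    emit(0) @ H0 ⇒ out+=0
    H0 returns [0, 2]
    H1 returns [[0, 2]]
  branch[1] choose=0:
    emit(0) @ H0 ⇒ out+=0
    H0 returns [0, 2]
    H1 returns [[0, 2]]
  branch[2] choose=2:
    emit(2) @ H0 ⇒ out+=2
    H0 returns [2, 2]
    H1 returns [[2, 2]]
= [[0, 2], [0, 2], [2, 2]]

Answer: [[0, 2], [0, 2], [2, 2]]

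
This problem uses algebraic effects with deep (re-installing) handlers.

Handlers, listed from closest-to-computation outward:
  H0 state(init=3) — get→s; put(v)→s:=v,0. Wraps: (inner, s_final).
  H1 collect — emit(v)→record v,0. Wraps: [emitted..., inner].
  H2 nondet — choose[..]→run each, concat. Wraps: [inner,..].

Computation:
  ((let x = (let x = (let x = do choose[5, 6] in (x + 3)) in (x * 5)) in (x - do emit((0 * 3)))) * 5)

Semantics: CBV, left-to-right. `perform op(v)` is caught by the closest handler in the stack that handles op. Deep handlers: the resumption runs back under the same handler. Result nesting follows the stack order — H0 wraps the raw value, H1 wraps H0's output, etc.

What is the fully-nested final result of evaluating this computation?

Answer: [[0, (200, 3)], [0, (225, 3)]]

Working:
choose[5, 6] @ H2
  branch[0] choose=5:
    emit(0) @ H1 ⇒ out+=0
    H0 returns (200, 3)
    H1 returns [0, (200, 3)]
    H2 returns [[0, (200, 3)]]
  branch[1] choose=6:
    emit(0) @ H1 ⇒ out+=0
    H0 returns (225, 3)
    H1 returns [0, (225, 3)]
    H2 returns [[0, (225, 3)]]
= [[0, (200, 3)], [0, (225, 3)]]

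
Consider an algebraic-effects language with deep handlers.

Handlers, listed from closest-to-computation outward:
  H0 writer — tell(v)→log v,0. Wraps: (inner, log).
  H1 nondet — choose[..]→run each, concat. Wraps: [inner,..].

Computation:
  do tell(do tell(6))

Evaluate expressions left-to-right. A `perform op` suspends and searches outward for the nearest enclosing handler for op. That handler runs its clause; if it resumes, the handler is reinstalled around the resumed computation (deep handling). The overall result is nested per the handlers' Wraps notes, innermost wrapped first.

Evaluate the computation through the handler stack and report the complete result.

Evaluation trace:
tell(6) @ H0 ⇒ log+=6
tell(0) @ H0 ⇒ log+=0
H0 returns (0, (6, 0))
H1 returns [(0, (6, 0))]
= [(0, (6, 0))]

Answer: [(0, (6, 0))]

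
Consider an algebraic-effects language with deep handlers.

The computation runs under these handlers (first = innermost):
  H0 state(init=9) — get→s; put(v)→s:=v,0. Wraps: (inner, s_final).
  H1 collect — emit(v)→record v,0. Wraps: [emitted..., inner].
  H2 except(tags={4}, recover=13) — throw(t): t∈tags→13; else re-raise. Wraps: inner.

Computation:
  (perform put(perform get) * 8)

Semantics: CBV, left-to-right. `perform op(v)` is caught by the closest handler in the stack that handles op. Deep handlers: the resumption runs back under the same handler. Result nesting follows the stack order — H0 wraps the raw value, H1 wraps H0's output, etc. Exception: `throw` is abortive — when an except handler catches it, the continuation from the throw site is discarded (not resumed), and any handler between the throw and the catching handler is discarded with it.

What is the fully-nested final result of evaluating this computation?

Step-by-step:
get @ H0 ⇒ 9
put(9) @ H0 ⇒ s:=9
H0 returns (0, 9)
H1 returns [(0, 9)]
H2 returns [(0, 9)]
= [(0, 9)]

Answer: [(0, 9)]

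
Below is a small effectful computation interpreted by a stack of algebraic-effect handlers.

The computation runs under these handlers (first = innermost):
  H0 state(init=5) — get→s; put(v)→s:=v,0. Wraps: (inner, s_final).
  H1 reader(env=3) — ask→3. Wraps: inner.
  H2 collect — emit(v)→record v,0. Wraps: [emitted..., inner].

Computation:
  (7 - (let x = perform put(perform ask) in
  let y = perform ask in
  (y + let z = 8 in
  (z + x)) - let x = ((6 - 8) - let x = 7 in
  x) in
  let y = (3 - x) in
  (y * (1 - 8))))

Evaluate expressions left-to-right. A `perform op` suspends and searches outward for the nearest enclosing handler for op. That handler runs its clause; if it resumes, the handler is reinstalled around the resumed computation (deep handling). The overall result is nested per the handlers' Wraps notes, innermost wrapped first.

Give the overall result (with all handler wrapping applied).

Answer: [(-88, 3)]

Working:
ask @ H1 ⇒ 3
put(3) @ H0 ⇒ s:=3
ask @ H1 ⇒ 3
H0 returns (-88, 3)
H1 returns (-88, 3)
H2 returns [(-88, 3)]
= [(-88, 3)]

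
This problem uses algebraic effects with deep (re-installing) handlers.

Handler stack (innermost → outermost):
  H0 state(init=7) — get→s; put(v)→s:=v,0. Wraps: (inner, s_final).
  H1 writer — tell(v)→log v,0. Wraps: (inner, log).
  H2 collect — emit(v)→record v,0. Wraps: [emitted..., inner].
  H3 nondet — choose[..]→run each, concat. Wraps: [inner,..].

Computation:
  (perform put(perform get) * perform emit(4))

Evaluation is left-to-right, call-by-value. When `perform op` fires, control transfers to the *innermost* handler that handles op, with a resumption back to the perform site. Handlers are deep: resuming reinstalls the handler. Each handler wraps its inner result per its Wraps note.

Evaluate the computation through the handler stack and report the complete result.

Answer: [[4, ((0, 7), ())]]

Evaluation trace:
get @ H0 ⇒ 7
put(7) @ H0 ⇒ s:=7
emit(4) @ H2 ⇒ out+=4
H0 returns (0, 7)
H1 returns ((0, 7), ())
H2 returns [4, ((0, 7), ())]
H3 returns [[4, ((0, 7), ())]]
= [[4, ((0, 7), ())]]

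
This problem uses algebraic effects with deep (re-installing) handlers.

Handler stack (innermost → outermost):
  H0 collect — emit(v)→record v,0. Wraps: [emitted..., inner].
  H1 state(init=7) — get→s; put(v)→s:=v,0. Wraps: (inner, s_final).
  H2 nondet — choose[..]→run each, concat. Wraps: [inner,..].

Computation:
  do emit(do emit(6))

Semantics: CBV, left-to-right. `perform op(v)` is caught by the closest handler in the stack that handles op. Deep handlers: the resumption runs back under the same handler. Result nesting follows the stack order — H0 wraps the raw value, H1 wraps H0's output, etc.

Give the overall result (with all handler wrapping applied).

Evaluation trace:
emit(6) @ H0 ⇒ out+=6
emit(0) @ H0 ⇒ out+=0
H0 returns [6, 0, 0]
H1 returns ([6, 0, 0], 7)
H2 returns [([6, 0, 0], 7)]
= [([6, 0, 0], 7)]

Answer: [([6, 0, 0], 7)]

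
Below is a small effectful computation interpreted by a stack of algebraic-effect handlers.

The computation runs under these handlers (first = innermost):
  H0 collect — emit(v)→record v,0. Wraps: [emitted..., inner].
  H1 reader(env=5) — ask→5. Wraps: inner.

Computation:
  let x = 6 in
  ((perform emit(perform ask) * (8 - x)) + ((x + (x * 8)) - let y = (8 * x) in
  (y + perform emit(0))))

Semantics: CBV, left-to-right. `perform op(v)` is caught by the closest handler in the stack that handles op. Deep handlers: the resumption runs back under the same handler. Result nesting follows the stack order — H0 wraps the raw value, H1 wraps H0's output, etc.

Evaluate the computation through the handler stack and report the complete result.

Answer: [5, 0, 6]

Step-by-step:
ask @ H1 ⇒ 5
emit(5) @ H0 ⇒ out+=5
emit(0) @ H0 ⇒ out+=0
H0 returns [5, 0, 6]
H1 returns [5, 0, 6]
= [5, 0, 6]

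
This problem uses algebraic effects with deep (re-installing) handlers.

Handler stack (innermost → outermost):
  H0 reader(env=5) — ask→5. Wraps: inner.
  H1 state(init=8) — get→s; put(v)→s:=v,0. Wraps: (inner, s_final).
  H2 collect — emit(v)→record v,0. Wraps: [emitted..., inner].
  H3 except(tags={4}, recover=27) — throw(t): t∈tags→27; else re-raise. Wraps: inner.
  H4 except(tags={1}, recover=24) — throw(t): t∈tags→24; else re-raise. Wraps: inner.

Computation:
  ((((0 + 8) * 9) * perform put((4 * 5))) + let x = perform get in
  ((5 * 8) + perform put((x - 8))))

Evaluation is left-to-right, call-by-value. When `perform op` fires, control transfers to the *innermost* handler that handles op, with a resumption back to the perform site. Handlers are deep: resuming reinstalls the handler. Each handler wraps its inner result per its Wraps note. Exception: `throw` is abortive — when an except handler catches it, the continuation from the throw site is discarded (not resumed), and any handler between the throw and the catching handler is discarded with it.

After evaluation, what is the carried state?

Answer: 12

Working:
put(20) @ H1 ⇒ s:=20
get @ H1 ⇒ 20
put(12) @ H1 ⇒ s:=12
H0 returns 40
H1 returns (40, 12)
H2 returns [(40, 12)]
H3 returns [(40, 12)]
H4 returns [(40, 12)]
= [(40, 12)]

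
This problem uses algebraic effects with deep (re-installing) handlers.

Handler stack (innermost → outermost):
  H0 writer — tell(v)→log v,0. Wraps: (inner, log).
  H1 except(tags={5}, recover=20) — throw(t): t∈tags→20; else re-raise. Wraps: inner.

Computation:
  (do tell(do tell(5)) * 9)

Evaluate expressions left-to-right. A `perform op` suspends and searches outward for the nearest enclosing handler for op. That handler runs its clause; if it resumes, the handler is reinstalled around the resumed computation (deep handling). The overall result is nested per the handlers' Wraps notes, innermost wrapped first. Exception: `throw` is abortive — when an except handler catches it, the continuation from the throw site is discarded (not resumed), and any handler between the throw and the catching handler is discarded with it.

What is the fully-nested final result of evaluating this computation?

Answer: (0, (5, 0))

Working:
tell(5) @ H0 ⇒ log+=5
tell(0) @ H0 ⇒ log+=0
H0 returns (0, (5, 0))
H1 returns (0, (5, 0))
= (0, (5, 0))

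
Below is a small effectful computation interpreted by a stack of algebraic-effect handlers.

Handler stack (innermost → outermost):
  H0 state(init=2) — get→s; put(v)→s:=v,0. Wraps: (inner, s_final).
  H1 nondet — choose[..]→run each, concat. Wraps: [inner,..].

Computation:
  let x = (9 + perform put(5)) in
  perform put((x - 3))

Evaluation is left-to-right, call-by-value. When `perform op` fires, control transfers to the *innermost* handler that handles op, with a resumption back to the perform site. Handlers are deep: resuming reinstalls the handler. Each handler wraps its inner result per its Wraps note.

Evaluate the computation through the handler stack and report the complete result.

Working:
put(5) @ H0 ⇒ s:=5
put(6) @ H0 ⇒ s:=6
H0 returns (0, 6)
H1 returns [(0, 6)]
= [(0, 6)]

Answer: [(0, 6)]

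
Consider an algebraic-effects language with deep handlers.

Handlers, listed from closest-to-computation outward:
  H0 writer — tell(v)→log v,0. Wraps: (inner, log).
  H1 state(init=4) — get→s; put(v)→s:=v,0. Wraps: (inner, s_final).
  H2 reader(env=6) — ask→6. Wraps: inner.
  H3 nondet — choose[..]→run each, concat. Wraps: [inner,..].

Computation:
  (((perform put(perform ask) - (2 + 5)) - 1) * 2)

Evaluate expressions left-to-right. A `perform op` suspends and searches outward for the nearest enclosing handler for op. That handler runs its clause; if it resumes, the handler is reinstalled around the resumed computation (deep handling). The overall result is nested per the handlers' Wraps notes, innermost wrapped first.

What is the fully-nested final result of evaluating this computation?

Working:
ask @ H2 ⇒ 6
put(6) @ H1 ⇒ s:=6
H0 returns (-16, ())
H1 returns ((-16, ()), 6)
H2 returns ((-16, ()), 6)
H3 returns [((-16, ()), 6)]
= [((-16, ()), 6)]

Answer: [((-16, ()), 6)]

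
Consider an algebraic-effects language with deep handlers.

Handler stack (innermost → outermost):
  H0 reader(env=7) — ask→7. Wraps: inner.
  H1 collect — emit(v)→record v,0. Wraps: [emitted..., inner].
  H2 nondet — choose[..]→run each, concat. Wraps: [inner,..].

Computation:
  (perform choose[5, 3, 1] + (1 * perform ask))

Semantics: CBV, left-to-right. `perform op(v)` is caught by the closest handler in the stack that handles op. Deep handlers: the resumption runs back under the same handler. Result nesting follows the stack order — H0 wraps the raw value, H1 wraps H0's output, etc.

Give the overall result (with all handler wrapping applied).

Step-by-step:
choose[5, 3, 1] @ H2
  branch[0] choose=5:
    ask @ H0 ⇒ 7
    H0 returns 12
    H1 returns [12]
    H2 returns [[12]]
  branch[1] choose=3:
    ask @ H0 ⇒ 7
    H0 returns 10
    H1 returns [10]
    H2 returns [[10]]
  branch[2] choose=1:
    ask @ H0 ⇒ 7
    H0 returns 8
    H1 returns [8]
    H2 returns [[8]]
= [[12], [10], [8]]

Answer: [[12], [10], [8]]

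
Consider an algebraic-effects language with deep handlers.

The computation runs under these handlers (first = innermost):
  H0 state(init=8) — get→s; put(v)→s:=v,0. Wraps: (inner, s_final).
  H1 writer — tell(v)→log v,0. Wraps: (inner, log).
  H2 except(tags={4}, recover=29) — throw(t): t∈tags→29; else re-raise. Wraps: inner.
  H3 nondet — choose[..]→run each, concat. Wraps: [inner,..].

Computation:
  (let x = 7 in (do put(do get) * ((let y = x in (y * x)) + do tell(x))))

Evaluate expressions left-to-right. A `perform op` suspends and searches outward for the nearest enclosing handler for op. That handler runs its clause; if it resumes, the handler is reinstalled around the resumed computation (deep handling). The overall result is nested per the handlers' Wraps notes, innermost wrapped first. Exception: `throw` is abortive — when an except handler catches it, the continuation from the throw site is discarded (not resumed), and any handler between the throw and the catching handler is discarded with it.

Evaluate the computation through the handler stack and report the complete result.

Answer: [((0, 8), (7))]

Step-by-step:
get @ H0 ⇒ 8
put(8) @ H0 ⇒ s:=8
tell(7) @ H1 ⇒ log+=7
H0 returns (0, 8)
H1 returns ((0, 8), (7))
H2 returns ((0, 8), (7))
H3 returns [((0, 8), (7))]
= [((0, 8), (7))]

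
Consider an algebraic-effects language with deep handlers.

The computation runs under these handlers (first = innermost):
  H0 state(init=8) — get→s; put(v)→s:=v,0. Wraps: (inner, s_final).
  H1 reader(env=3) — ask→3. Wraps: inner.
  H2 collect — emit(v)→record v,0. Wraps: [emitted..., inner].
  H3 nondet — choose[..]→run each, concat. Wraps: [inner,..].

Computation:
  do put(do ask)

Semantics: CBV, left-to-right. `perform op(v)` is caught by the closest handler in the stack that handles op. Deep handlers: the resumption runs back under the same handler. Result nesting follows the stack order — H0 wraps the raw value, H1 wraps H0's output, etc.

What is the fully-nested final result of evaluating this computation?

Step-by-step:
ask @ H1 ⇒ 3
put(3) @ H0 ⇒ s:=3
H0 returns (0, 3)
H1 returns (0, 3)
H2 returns [(0, 3)]
H3 returns [[(0, 3)]]
= [[(0, 3)]]

Answer: [[(0, 3)]]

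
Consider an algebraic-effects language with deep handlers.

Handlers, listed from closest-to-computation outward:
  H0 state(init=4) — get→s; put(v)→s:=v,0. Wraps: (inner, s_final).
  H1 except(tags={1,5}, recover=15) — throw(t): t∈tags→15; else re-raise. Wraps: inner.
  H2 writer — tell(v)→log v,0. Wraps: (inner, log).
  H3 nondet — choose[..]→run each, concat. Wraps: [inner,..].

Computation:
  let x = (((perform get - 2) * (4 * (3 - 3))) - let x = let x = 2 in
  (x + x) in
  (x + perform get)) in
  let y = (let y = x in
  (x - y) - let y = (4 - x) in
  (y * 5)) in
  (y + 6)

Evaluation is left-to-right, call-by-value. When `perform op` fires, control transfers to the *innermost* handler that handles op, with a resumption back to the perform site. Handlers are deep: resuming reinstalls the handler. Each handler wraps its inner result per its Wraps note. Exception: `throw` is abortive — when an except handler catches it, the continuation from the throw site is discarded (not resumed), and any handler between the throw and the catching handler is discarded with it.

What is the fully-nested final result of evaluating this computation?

Working:
get @ H0 ⇒ 4
get @ H0 ⇒ 4
H0 returns (-54, 4)
H1 returns (-54, 4)
H2 returns ((-54, 4), ())
H3 returns [((-54, 4), ())]
= [((-54, 4), ())]

Answer: [((-54, 4), ())]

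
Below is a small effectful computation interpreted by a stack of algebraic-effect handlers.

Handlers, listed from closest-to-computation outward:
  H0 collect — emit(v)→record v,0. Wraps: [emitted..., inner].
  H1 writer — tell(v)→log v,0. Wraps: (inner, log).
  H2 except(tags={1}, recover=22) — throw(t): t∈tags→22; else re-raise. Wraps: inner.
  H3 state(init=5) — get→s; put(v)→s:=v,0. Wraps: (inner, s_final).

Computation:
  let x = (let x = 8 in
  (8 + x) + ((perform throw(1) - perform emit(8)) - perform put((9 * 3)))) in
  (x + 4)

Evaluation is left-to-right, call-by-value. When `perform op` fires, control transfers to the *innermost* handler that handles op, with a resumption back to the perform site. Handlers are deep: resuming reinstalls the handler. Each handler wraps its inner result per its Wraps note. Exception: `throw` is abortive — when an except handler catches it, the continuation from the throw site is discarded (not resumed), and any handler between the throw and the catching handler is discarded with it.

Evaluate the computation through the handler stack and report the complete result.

Step-by-step:
throw(1) @ H2 caught ⇒ 22
H3 returns (22, 5)
= (22, 5)

Answer: (22, 5)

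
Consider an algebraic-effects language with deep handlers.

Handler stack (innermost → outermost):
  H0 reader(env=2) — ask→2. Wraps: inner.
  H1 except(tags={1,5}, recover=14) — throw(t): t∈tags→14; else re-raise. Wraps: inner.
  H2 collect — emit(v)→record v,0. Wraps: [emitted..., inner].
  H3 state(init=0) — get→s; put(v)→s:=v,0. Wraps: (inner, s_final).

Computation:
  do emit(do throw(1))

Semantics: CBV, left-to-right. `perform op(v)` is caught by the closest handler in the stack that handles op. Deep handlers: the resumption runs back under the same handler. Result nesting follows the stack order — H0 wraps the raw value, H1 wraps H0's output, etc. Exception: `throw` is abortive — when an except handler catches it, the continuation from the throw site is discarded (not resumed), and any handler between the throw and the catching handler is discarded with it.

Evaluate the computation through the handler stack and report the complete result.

Answer: ([14], 0)

Evaluation trace:
throw(1) @ H1 caught ⇒ 14
H2 returns [14]
H3 returns ([14], 0)
= ([14], 0)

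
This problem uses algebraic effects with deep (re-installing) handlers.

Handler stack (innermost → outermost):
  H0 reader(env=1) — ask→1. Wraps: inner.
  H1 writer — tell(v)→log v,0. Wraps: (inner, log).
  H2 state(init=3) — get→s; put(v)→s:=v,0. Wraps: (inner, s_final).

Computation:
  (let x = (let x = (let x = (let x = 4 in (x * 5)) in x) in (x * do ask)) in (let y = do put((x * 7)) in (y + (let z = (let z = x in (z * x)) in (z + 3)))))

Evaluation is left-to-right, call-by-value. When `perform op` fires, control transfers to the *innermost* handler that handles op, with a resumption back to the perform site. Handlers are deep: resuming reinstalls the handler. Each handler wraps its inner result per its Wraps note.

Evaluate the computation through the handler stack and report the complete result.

Working:
ask @ H0 ⇒ 1
put(140) @ H2 ⇒ s:=140
H0 returns 403
H1 returns (403, ())
H2 returns ((403, ()), 140)
= ((403, ()), 140)

Answer: ((403, ()), 140)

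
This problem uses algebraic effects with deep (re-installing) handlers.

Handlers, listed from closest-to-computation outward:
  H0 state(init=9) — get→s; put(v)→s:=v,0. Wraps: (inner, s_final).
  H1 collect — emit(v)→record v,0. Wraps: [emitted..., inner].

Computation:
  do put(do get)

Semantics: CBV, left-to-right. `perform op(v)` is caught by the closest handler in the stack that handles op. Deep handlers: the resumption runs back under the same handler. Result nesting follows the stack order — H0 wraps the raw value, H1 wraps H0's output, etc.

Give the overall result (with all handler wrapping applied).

Answer: [(0, 9)]

Evaluation trace:
get @ H0 ⇒ 9
put(9) @ H0 ⇒ s:=9
H0 returns (0, 9)
H1 returns [(0, 9)]
= [(0, 9)]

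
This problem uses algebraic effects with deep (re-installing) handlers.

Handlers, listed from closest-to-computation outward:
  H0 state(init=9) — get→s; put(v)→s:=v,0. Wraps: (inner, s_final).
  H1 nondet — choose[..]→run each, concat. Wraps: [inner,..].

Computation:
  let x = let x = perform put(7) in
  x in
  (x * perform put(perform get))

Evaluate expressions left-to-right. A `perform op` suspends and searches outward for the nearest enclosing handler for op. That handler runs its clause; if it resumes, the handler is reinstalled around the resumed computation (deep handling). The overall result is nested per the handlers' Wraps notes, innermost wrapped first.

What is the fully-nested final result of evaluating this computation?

Evaluation trace:
put(7) @ H0 ⇒ s:=7
get @ H0 ⇒ 7
put(7) @ H0 ⇒ s:=7
H0 returns (0, 7)
H1 returns [(0, 7)]
= [(0, 7)]

Answer: [(0, 7)]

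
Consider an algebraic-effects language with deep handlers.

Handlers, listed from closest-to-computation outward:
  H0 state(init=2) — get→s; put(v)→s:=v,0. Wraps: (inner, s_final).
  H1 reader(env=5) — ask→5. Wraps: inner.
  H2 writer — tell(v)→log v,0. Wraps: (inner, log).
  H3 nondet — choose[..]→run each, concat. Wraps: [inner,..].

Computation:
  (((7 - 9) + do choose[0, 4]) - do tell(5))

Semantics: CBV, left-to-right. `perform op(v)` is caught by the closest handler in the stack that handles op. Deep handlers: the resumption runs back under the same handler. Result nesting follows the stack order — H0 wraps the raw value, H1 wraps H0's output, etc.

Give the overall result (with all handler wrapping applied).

Evaluation trace:
choose[0, 4] @ H3
  branch[0] choose=0:
    tell(5) @ H2 ⇒ log+=5
    H0 returns (-2, 2)
    H1 returns (-2, 2)
    H2 returns ((-2, 2), (5))
    H3 returns [((-2, 2), (5))]
  branch[1] choose=4:
    tell(5) @ H2 ⇒ log+=5
    H0 returns (2, 2)
    H1 returns (2, 2)
    H2 returns ((2, 2), (5))
    H3 returns [((2, 2), (5))]
= [((-2, 2), (5)), ((2, 2), (5))]

Answer: [((-2, 2), (5)), ((2, 2), (5))]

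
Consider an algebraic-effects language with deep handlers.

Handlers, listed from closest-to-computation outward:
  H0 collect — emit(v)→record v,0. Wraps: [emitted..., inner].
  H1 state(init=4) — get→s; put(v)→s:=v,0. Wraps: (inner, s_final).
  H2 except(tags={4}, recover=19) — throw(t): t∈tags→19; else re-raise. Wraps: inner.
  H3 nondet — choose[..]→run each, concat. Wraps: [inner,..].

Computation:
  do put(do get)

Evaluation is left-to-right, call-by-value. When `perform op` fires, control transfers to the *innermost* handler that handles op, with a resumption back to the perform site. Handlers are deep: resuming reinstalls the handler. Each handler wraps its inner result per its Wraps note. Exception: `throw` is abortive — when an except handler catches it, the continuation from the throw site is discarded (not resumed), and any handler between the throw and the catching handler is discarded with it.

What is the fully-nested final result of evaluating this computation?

Answer: [([0], 4)]

Evaluation trace:
get @ H1 ⇒ 4
put(4) @ H1 ⇒ s:=4
H0 returns [0]
H1 returns ([0], 4)
H2 returns ([0], 4)
H3 returns [([0], 4)]
= [([0], 4)]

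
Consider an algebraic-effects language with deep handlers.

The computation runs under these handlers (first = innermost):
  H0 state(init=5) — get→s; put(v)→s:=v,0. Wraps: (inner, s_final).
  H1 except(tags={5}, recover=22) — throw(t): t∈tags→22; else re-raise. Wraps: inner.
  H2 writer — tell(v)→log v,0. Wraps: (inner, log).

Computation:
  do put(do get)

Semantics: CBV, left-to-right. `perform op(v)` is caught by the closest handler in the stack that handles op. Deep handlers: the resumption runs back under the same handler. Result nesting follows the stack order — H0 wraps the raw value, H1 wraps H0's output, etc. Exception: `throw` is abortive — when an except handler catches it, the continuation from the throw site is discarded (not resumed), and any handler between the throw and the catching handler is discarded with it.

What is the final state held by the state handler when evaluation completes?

Answer: 5

Evaluation trace:
get @ H0 ⇒ 5
put(5) @ H0 ⇒ s:=5
H0 returns (0, 5)
H1 returns (0, 5)
H2 returns ((0, 5), ())
= ((0, 5), ())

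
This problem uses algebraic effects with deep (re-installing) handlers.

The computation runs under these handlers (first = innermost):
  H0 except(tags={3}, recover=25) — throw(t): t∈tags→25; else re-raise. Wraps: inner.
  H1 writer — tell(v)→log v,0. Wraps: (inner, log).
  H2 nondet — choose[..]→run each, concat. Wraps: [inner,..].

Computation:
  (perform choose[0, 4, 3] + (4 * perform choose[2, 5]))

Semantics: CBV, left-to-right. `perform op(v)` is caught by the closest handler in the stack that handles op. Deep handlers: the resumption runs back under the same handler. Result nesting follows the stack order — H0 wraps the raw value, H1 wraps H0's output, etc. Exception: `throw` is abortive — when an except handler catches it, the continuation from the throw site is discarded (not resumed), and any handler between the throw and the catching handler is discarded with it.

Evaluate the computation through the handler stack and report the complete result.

Evaluation trace:
choose[0, 4, 3] @ H2
  branch[0] choose=0:
    choose[2, 5] @ H2
      branch[0] choose=2:
        H0 returns 8
        H1 returns (8, ())
        H2 returns [(8, ())]
      branch[1] choose=5:
        H0 returns 20
        H1 returns (20, ())
        H2 returns [(20, ())]
  branch[1] choose=4:
    choose[2, 5] @ H2
      branch[0] choose=2:
        H0 returns 12
        H1 returns (12, ())
        H2 returns [(12, ())]
      branch[1] choose=5:
        H0 returns 24
        H1 returns (24, ())
        H2 returns [(24, ())]
  branch[2] choose=3:
    choose[2, 5] @ H2
      branch[0] choose=2:
        H0 returns 11
        H1 returns (11, ())
        H2 returns [(11, ())]
      branch[1] choose=5:
        H0 returns 23
        H1 returns (23, ())
        H2 returns [(23, ())]
= [(8, ()), (20, ()), (12, ()), (24, ()), (11, ()), (23, ())]

Answer: [(8, ()), (20, ()), (12, ()), (24, ()), (11, ()), (23, ())]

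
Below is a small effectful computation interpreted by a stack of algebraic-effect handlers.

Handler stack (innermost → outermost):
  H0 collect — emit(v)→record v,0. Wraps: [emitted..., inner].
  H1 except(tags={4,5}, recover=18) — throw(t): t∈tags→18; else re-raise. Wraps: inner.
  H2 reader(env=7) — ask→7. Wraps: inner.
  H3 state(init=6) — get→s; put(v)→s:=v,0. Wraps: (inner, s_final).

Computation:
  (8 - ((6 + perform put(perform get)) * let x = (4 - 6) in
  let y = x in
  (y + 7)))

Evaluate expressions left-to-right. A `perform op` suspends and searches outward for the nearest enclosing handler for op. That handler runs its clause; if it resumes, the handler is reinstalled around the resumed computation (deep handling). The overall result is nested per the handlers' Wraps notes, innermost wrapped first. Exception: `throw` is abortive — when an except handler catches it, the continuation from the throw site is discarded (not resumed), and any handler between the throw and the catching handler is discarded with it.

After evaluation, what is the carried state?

Evaluation trace:
get @ H3 ⇒ 6
put(6) @ H3 ⇒ s:=6
H0 returns [-22]
H1 returns [-22]
H2 returns [-22]
H3 returns ([-22], 6)
= ([-22], 6)

Answer: 6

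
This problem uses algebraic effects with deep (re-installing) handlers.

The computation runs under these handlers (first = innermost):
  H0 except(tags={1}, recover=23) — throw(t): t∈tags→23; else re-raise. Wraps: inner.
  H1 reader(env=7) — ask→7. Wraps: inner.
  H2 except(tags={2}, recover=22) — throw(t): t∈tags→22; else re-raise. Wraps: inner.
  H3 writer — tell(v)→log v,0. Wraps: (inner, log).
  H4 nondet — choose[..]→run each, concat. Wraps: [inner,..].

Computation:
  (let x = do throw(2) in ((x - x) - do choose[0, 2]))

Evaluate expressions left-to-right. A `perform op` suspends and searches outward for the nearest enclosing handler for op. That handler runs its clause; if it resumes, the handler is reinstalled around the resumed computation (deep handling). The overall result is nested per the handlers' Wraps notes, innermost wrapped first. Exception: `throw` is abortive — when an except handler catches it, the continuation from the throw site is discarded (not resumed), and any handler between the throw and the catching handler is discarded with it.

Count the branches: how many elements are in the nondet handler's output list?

Evaluation trace:
throw(2) @ H0 re-raised
throw(2) @ H2 caught ⇒ 22
H3 returns (22, ())
H4 returns [(22, ())]
= [(22, ())]

Answer: 1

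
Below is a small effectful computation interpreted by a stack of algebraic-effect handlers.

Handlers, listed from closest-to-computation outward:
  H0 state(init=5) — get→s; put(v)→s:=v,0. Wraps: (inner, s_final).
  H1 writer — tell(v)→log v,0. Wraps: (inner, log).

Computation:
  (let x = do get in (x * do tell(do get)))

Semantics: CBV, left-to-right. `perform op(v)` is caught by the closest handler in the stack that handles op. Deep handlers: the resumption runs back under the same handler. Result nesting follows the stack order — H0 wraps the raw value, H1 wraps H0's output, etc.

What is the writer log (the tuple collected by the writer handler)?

Answer: (5)

Step-by-step:
get @ H0 ⇒ 5
get @ H0 ⇒ 5
tell(5) @ H1 ⇒ log+=5
H0 returns (0, 5)
H1 returns ((0, 5), (5))
= ((0, 5), (5))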